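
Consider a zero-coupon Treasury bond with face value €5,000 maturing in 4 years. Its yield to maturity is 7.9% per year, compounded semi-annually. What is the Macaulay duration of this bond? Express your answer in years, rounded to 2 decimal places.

4.00 years

A zero-coupon bond has a single cash flow at maturity, so its Macaulay duration equals its maturity: 4 years.
(Equivalently: 8 semi-annual periods ÷ 2 = 4 years.)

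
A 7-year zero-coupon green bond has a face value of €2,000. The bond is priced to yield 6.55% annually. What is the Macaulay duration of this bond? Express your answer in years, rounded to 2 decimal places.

A zero-coupon bond has a single cash flow at maturity, so its Macaulay duration equals its maturity: 7 years.

7.00 years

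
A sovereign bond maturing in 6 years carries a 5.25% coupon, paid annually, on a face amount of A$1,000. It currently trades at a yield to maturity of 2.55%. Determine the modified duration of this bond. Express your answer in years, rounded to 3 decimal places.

Periodic yield y = 0.0255. First find Macaulay duration:
  t   CF        PV=CF/(1+0.0255)^t    t·PV
  1        52.50        51.1945        51.1945
  2        52.50        49.9215        99.8431
  3        52.50        48.6802       146.0406
  4        52.50        47.4697       189.8789
  5        52.50        46.2893       231.4467
  6     1,052.50       904.9157     5,429.4941
  Σ                  1,148.4710     6,147.8979
P = 1,148.4710; Macaulay duration = 6,147.8979 / 1,148.4710 = 5.35312 years.
Modified duration = D_Mac / (1 + y) = 5.35312 / 1.0255 = 5.22001 years.

5.220 years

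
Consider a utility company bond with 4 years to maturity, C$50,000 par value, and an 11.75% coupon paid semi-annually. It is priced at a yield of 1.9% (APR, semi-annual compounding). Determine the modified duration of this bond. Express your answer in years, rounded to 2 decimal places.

Periodic yield y = 0.0095. First find Macaulay duration:
  t   CF        PV=CF/(1+0.0095)^t    t·PV
  1     2,937.50     2,909.8564     2,909.8564
  2     2,937.50     2,882.4729     5,764.9457
  3     2,937.50     2,855.3471     8,566.0412
  4     2,937.50     2,828.4765    11,313.9062
  5     2,937.50     2,801.8589    14,009.2944
  6     2,937.50     2,775.4917    16,652.9503
  7     2,937.50     2,749.3727    19,245.6087
  8    52,937.50    49,080.9366   392,647.4926
  Σ                 68,883.8127   471,110.0956
P = 68,883.8127; Macaulay duration = 471,110.0956 / 68,883.8127 = 6.83920 half-year periods = 3.41960 years.
Modified duration = D_Mac / (1 + y) = 3.41960 / 1.0095 = 3.38742 years.

3.39 years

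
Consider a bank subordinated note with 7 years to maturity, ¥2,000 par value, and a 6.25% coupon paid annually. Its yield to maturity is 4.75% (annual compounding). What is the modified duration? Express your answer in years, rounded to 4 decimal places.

5.6622 years

Periodic yield y = 0.0475. First find Macaulay duration:
  t   CF        PV=CF/(1+0.0475)^t    t·PV
  1       125.00       119.3317       119.3317
  2       125.00       113.9205       227.8410
  3       125.00       108.7547       326.2640
  4       125.00       103.8231       415.2923
  5       125.00        99.1151       495.5755
  6       125.00        94.6206       567.7238
  7     2,125.00     1,535.6092    10,749.2646
  Σ                  2,175.1750    12,901.2930
P = 2,175.1750; Macaulay duration = 12,901.2930 / 2,175.1750 = 5.93115 years.
Modified duration = D_Mac / (1 + y) = 5.93115 / 1.0475 = 5.66220 years.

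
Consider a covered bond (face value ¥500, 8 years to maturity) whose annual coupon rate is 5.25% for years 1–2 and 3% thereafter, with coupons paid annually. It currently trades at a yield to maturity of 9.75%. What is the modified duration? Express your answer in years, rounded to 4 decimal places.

6.0771 years

Periodic yield y = 0.0975. First find Macaulay duration:
  t   CF        PV=CF/(1+0.0975)^t    t·PV
  1        26.25        23.9180        23.9180
  2        26.25        21.7932        43.5863
  3        15.00        11.3469        34.0407
  4        15.00        10.3389        41.3555
  5        15.00         9.4204        47.1019
  6        15.00         8.5835        51.5010
  7        15.00         7.8210        54.7467
  8       515.00       244.6645     1,957.3162
  Σ                    337.8863     2,253.5663
P = 337.8863; Macaulay duration = 2,253.5663 / 337.8863 = 6.66960 years.
Modified duration = D_Mac / (1 + y) = 6.66960 / 1.0975 = 6.07708 years.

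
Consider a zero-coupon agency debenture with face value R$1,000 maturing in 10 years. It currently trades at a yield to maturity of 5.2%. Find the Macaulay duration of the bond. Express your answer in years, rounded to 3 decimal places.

10.000 years

A zero-coupon bond has a single cash flow at maturity, so its Macaulay duration equals its maturity: 10 years.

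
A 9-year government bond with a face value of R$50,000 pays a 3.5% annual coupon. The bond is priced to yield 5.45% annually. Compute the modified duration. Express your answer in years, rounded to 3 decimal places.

7.370 years

Periodic yield y = 0.0545. First find Macaulay duration:
  t   CF        PV=CF/(1+0.0545)^t    t·PV
  1     1,750.00     1,659.5543     1,659.5543
  2     1,750.00     1,573.7831     3,147.5662
  3     1,750.00     1,492.4449     4,477.3346
  4     1,750.00     1,415.3104     5,661.2418
  5     1,750.00     1,342.1626     6,710.8129
  6     1,750.00     1,272.7952     7,636.7715
  7     1,750.00     1,207.0130     8,449.0912
  8     1,750.00     1,144.6307     9,157.0453
  9    51,750.00    32,098.9700   288,890.7304
  Σ                 43,206.6643   335,790.1482
P = 43,206.6643; Macaulay duration = 335,790.1482 / 43,206.6643 = 7.77172 years.
Modified duration = D_Mac / (1 + y) = 7.77172 / 1.0545 = 7.37005 years.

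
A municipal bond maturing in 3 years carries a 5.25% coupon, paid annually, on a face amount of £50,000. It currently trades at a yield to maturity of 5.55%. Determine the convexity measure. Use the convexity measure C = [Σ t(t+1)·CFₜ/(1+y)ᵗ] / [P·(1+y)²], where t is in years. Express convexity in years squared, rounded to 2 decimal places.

With y = 0.0555:
  t   CF        PV=CF/(1+0.0555)^t    t·PV        t(t+1)·PV
  1     2,625.00     2,486.9730     2,486.9730       4,973.9460
  2     2,625.00     2,356.2037     4,712.4074      14,137.2222
  3    52,625.00    44,752.5098   134,257.5293     537,030.1171
  Σ                 49,595.6864   141,456.9097     556,141.2852
P = 49,595.6864.
Convexity = Σ t(t+1)·PV / [P·(1+y)²] = 556,141.2852 / (49,595.6864 × 1.114080) = 10.06525.

10.07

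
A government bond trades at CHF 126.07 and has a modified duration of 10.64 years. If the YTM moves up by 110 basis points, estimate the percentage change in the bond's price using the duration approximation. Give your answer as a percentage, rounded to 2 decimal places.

Duration approximation: ΔP/P ≈ -D_mod · Δy = -10.64 × (+0.011) = -0.117040.
As a percentage: -11.7040%.

-11.70%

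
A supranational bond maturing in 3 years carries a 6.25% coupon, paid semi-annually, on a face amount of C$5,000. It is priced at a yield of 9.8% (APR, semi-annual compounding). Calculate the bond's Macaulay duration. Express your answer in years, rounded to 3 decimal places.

Periodic yield y = 0.049. Discount each cash flow and weight by its period:
  t   CF        PV=CF/(1+0.049)^t    t·PV
  1       156.25       148.9514       148.9514
  2       156.25       141.9937       283.9874
  3       156.25       135.3610       406.0830
  4       156.25       129.0381       516.1525
  5       156.25       123.0106       615.0531
  6     5,156.25     3,869.7333    23,218.3999
  Σ                  4,548.0881    25,188.6273
Price P = Σ PV = 4,548.0881.
Macaulay duration = Σ(t·PV) / P = 25,188.6273 / 4,548.0881 = 5.53829 half-year periods.
In years: 5.53829 / 2 = 2.76914 years.

2.769 years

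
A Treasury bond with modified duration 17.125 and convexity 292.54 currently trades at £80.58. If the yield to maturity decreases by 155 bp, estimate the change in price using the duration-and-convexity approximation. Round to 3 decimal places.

Duration effect: -D_mod·Δy = -17.125 × (-0.0155) = +0.2654375
Convexity effect: ½·C·(Δy)² = 0.5 × 292.54 × (-0.0155)² = +0.0351413675
ΔP/P ≈ +0.2654375 + 0.0351413675 = +0.3005788675
ΔP ≈ 80.58 × (+0.3005788675) = +24.22064514315.

+£24.221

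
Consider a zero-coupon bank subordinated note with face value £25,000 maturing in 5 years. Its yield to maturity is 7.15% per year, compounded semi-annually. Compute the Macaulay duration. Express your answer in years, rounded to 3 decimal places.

A zero-coupon bond has a single cash flow at maturity, so its Macaulay duration equals its maturity: 5 years.
(Equivalently: 10 semi-annual periods ÷ 2 = 5 years.)

5.000 years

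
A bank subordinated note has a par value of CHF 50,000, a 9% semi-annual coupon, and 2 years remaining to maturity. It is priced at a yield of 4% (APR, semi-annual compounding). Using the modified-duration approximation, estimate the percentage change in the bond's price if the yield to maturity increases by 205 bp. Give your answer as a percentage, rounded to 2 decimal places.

-3.78%

Periodic yield y = 0.02. Modified duration first:
  t   CF        PV=CF/(1+0.02)^t    t·PV
  1     2,250.00     2,205.8824     2,205.8824
  2     2,250.00     2,162.6298     4,325.2595
  3     2,250.00     2,120.2253     6,360.6758
  4    52,250.00    48,270.9235   193,083.6940
  Σ                 54,759.6609   205,975.5117
P = 54,759.6609; D_Mac = 3.76145 half-year periods = 1.88072 yrs; D_mod = 1.88072/(1+0.02) = 1.84385 yrs.
ΔP/P ≈ -D_mod · Δy = -1.84385 × (+0.0205) = -0.037799 = -3.7799%.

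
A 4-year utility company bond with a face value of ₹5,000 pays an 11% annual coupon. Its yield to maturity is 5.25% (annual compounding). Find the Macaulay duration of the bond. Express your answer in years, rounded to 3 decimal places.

3.496 years

Periodic yield y = 0.0525. Discount each cash flow and weight by its year:
  t   CF        PV=CF/(1+0.0525)^t    t·PV
  1       550.00       522.5653       522.5653
  2       550.00       496.4991       992.9982
  3       550.00       471.7331     1,415.1994
  4     5,550.00     4,522.7706    18,091.0826
  Σ                  6,013.5682    21,021.8455
Price P = Σ PV = 6,013.5682.
Macaulay duration = Σ(t·PV) / P = 21,021.8455 / 6,013.5682 = 3.49574 years.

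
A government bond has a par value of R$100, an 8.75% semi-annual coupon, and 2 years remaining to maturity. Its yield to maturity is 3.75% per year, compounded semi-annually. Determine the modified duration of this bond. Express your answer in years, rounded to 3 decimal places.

1.849 years

Periodic yield y = 0.01875. First find Macaulay duration:
  t   CF        PV=CF/(1+0.01875)^t    t·PV
  1        4.375         4.2945         4.2945
  2        4.375         4.2154         8.4309
  3        4.375         4.1379        12.4136
  4      104.375        96.9005       387.6020
  Σ                    109.5483       412.7409
P = 109.5483; Macaulay duration = 412.7409 / 109.5483 = 3.76766 half-year periods = 1.88383 years.
Modified duration = D_Mac / (1 + y) = 1.88383 / 1.01875 = 1.84916 years.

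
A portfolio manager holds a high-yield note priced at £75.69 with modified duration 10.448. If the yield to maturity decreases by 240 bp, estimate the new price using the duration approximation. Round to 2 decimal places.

Duration approximation: ΔP/P ≈ -D_mod · Δy = -10.448 × (-0.024) = +0.250752.
New price ≈ 75.69 × (1 + 0.250752) = 94.66941888.

£94.67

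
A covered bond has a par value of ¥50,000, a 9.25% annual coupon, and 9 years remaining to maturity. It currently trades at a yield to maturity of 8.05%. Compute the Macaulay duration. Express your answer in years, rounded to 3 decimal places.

6.579 years

Periodic yield y = 0.0805. Discount each cash flow and weight by its year:
  t   CF        PV=CF/(1+0.0805)^t    t·PV
  1     4,625.00     4,280.4257     4,280.4257
  2     4,625.00     3,961.5231     7,923.0462
  3     4,625.00     3,666.3796    10,999.1387
  4     4,625.00     3,393.2250    13,572.8998
  5     4,625.00     3,140.4211    15,702.1053
  6     4,625.00     2,906.4517    17,438.7102
  7     4,625.00     2,689.9136    18,829.3955
  8     4,625.00     2,489.5082    19,916.0659
  9    54,625.00    27,212.5042   244,912.5378
  Σ                 53,740.3522   353,574.3251
Price P = Σ PV = 53,740.3522.
Macaulay duration = Σ(t·PV) / P = 353,574.3251 / 53,740.3522 = 6.57931 years.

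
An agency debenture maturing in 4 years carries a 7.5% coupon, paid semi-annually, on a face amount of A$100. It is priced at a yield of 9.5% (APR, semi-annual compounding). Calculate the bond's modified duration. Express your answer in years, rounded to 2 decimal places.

Periodic yield y = 0.0475. First find Macaulay duration:
  t   CF        PV=CF/(1+0.0475)^t    t·PV
  1         3.75         3.5800         3.5800
  2         3.75         3.4176         6.8352
  3         3.75         3.2626         9.7879
  4         3.75         3.1147        12.4588
  5         3.75         2.9735        14.8673
  6         3.75         2.8386        17.0317
  7         3.75         2.7099        18.9693
  8       103.75        71.5741       572.5927
  Σ                     93.4710       656.1229
P = 93.4710; Macaulay duration = 656.1229 / 93.4710 = 7.01954 half-year periods = 3.50977 years.
Modified duration = D_Mac / (1 + y) = 3.50977 / 1.0475 = 3.35061 years.

3.35 years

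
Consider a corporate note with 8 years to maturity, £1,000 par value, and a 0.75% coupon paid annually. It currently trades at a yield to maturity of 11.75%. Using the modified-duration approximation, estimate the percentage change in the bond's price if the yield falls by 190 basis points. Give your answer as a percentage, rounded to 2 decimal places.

+13.02%

Periodic yield y = 0.1175. Modified duration first:
  t   CF        PV=CF/(1+0.1175)^t    t·PV
  1         7.50         6.7114         6.7114
  2         7.50         6.0057        12.0115
  3         7.50         5.3743        16.1228
  4         7.50         4.8092        19.2367
  5         7.50         4.3035        21.5176
  6         7.50         3.8510        23.1061
  7         7.50         3.4461        24.1227
  8     1,007.50       414.2522     3,314.0174
  Σ                    448.7534     3,436.8463
P = 448.7534; D_Mac = 7.65865 yrs; D_mod = 7.65865/(1+0.1175) = 6.85338 yrs.
ΔP/P ≈ -D_mod · Δy = -6.85338 × (-0.019) = +0.130214 = +13.0214%.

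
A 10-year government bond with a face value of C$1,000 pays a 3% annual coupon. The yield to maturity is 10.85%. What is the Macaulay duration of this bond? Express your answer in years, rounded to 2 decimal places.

8.23 years

Periodic yield y = 0.1085. Discount each cash flow and weight by its year:
  t   CF        PV=CF/(1+0.1085)^t    t·PV
  1        30.00        27.0636        27.0636
  2        30.00        24.4146        48.8292
  3        30.00        22.0249        66.0747
  4        30.00        19.8691        79.4764
  5        30.00        17.9243        89.6216
  6        30.00        16.1699        97.0193
  7        30.00        14.5872       102.1103
  8        30.00        13.1594       105.2751
  9        30.00        11.8713       106.8421
  10    1,030.00       367.6887     3,676.8867
  Σ                    534.7730     4,399.1992
Price P = Σ PV = 534.7730.
Macaulay duration = Σ(t·PV) / P = 4,399.1992 / 534.7730 = 8.22629 years.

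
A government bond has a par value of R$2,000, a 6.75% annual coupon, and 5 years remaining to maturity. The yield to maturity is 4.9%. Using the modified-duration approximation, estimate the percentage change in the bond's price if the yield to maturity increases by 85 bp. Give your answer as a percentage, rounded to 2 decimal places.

-3.59%

Periodic yield y = 0.049. Modified duration first:
  t   CF        PV=CF/(1+0.049)^t    t·PV
  1       135.00       128.6940       128.6940
  2       135.00       122.6825       245.3651
  3       135.00       116.9519       350.8557
  4       135.00       111.4889       445.9558
  5     2,135.00     1,680.8170     8,404.0851
  Σ                  2,160.6344     9,574.9557
P = 2,160.6344; D_Mac = 4.43155 yrs; D_mod = 4.43155/(1+0.049) = 4.22455 yrs.
ΔP/P ≈ -D_mod · Δy = -4.22455 × (+0.0085) = -0.035909 = -3.5909%.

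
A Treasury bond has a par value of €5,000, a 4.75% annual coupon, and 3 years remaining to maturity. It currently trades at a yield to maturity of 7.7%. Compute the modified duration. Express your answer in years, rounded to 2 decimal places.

2.66 years

Periodic yield y = 0.077. First find Macaulay duration:
  t   CF        PV=CF/(1+0.077)^t    t·PV
  1       237.50       220.5200       220.5200
  2       237.50       204.7539       409.5078
  3     5,237.50     4,192.5372    12,577.6116
  Σ                  4,617.8111    13,207.6394
P = 4,617.8111; Macaulay duration = 13,207.6394 / 4,617.8111 = 2.86015 years.
Modified duration = D_Mac / (1 + y) = 2.86015 / 1.077 = 2.65567 years.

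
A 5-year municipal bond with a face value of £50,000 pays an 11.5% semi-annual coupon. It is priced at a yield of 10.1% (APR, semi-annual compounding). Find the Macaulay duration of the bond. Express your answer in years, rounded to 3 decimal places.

3.969 years

Periodic yield y = 0.0505. Discount each cash flow and weight by its period:
  t   CF        PV=CF/(1+0.0505)^t    t·PV
  1     2,875.00     2,736.7920     2,736.7920
  2     2,875.00     2,605.2280     5,210.4560
  3     2,875.00     2,479.9886     7,439.9657
  4     2,875.00     2,360.7697     9,443.0788
  5     2,875.00     2,247.2820    11,236.4098
  6     2,875.00     2,139.2498    12,835.4991
  7     2,875.00     2,036.4111    14,254.8776
  8     2,875.00     1,938.5160    15,508.1282
  9     2,875.00     1,845.3270    16,607.9431
  10   52,875.00    32,306.4928   323,064.9276
  Σ                 52,696.0569   418,338.0778
Price P = Σ PV = 52,696.0569.
Macaulay duration = Σ(t·PV) / P = 418,338.0778 / 52,696.0569 = 7.93870 half-year periods.
In years: 7.93870 / 2 = 3.96935 years.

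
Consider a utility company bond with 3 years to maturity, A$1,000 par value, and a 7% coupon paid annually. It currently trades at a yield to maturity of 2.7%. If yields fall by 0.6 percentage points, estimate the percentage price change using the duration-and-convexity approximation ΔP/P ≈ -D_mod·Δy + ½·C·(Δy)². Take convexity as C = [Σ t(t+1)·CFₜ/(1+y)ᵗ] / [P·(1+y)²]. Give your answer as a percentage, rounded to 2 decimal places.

With y = 0.027:
  t   CF        PV=CF/(1+0.027)^t    t·PV        t(t+1)·PV
  1        70.00        68.1597        68.1597         136.3194
  2        70.00        66.3678       132.7355         398.2066
  3     1,070.00       987.8078     2,963.4234      11,853.6935
  Σ                  1,122.3352     3,164.3186      12,388.2194
P = 1,122.3352; D_Mac = 2.81941 yrs; D_mod = 2.74528 yrs; C = 10.46515.
Duration effect: -2.74528 × (-0.006) = +0.016472
Convexity effect: 0.5 × 10.46515 × (-0.006)² = +0.0001884
ΔP/P ≈ +0.016472 + 0.0001884 = +0.016660 = +1.6660%.

+1.67%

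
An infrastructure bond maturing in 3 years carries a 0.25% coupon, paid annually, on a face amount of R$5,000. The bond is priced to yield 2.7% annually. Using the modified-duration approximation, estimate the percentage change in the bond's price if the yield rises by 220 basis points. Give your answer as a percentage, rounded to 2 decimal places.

Periodic yield y = 0.027. Modified duration first:
  t   CF        PV=CF/(1+0.027)^t    t·PV
  1        12.50        12.1714        12.1714
  2        12.50        11.8514        23.7028
  3     5,012.50     4,627.4641    13,882.3922
  Σ                  4,651.4868    13,918.2663
P = 4,651.4868; D_Mac = 2.99222 yrs; D_mod = 2.99222/(1+0.027) = 2.91355 yrs.
ΔP/P ≈ -D_mod · Δy = -2.91355 × (+0.022) = -0.064098 = -6.4098%.

-6.41%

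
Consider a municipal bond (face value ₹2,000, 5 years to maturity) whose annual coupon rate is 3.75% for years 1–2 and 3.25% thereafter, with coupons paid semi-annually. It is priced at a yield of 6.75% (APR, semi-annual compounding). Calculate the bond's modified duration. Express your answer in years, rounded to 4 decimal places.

Periodic yield y = 0.03375. First find Macaulay duration:
  t   CF        PV=CF/(1+0.03375)^t    t·PV
  1        37.50        36.2757        36.2757
  2        37.50        35.0914        70.1827
  3        37.50        33.9457       101.8371
  4        37.50        32.8374       131.3497
  5        32.50        27.5300       137.6499
  6        32.50        26.6312       159.7870
  7        32.50        25.7617       180.3320
  8        32.50        24.9206       199.3651
  9        32.50        24.1070       216.9632
  10    2,032.50     1,458.3955    14,583.9554
  Σ                  1,725.4962    15,817.6979
P = 1,725.4962; Macaulay duration = 15,817.6979 / 1,725.4962 = 9.16704 half-year periods = 4.58352 years.
Modified duration = D_Mac / (1 + y) = 4.58352 / 1.03375 = 4.43388 years.

4.4339 years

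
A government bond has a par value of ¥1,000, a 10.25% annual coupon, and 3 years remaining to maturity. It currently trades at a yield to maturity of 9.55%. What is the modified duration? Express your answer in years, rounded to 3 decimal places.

2.494 years

Periodic yield y = 0.0955. First find Macaulay duration:
  t   CF        PV=CF/(1+0.0955)^t    t·PV
  1       102.50        93.5646        93.5646
  2       102.50        85.4081       170.8162
  3     1,102.50       838.5741     2,515.7223
  Σ                  1,017.5468     2,780.1031
P = 1,017.5468; Macaulay duration = 2,780.1031 / 1,017.5468 = 2.73216 years.
Modified duration = D_Mac / (1 + y) = 2.73216 / 1.0955 = 2.49399 years.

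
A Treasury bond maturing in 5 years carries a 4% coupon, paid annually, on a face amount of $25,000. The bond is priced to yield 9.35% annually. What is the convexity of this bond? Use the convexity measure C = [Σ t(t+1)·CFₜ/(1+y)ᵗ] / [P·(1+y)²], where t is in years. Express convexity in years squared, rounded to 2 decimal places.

With y = 0.0935:
  t   CF        PV=CF/(1+0.0935)^t    t·PV        t(t+1)·PV
  1     1,000.00       914.4947       914.4947       1,828.9895
  2     1,000.00       836.3006     1,672.6013       5,017.8038
  3     1,000.00       764.7925     2,294.3776       9,177.5104
  4     1,000.00       699.3987     2,797.5950      13,987.9750
  5    26,000.00    16,629.5084    83,147.5421     498,885.2523
  Σ                 19,844.4951    90,826.6106     528,897.5309
P = 19,844.4951.
Convexity = Σ t(t+1)·PV / [P·(1+y)²] = 528,897.5309 / (19,844.4951 × 1.195742) = 22.28917.

22.29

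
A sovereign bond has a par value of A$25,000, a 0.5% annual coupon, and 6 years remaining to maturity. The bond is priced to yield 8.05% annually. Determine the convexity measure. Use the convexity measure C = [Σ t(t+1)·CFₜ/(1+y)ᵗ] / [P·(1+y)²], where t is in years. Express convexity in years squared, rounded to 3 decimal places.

With y = 0.0805:
  t   CF        PV=CF/(1+0.0805)^t    t·PV        t(t+1)·PV
  1       125.00       115.6872       115.6872         231.3744
  2       125.00       107.0682       214.1364         642.4092
  3       125.00        99.0913       297.2740       1,189.0961
  4       125.00        91.7088       366.8351       1,834.1757
  5       125.00        84.8762       424.3812       2,546.2873
  6    25,125.00    15,789.1025    94,734.6148     663,142.3035
  Σ                 16,287.5342    96,152.9287     669,585.6461
P = 16,287.5342.
Convexity = Σ t(t+1)·PV / [P·(1+y)²] = 669,585.6461 / (16,287.5342 × 1.167480) = 35.21286.

35.213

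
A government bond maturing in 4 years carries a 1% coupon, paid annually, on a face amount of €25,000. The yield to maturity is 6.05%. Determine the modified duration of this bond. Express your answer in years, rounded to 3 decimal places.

Periodic yield y = 0.0605. First find Macaulay duration:
  t   CF        PV=CF/(1+0.0605)^t    t·PV
  1       250.00       235.7379       235.7379
  2       250.00       222.2894       444.5787
  3       250.00       209.6081       628.8242
  4    25,250.00    19,962.6729    79,850.6917
  Σ                 20,630.3082    81,159.8324
P = 20,630.3082; Macaulay duration = 81,159.8324 / 20,630.3082 = 3.93401 years.
Modified duration = D_Mac / (1 + y) = 3.93401 / 1.0605 = 3.70958 years.

3.710 years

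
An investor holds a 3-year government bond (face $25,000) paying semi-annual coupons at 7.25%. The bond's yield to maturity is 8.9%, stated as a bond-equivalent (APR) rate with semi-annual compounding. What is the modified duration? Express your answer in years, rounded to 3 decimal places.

Periodic yield y = 0.0445. First find Macaulay duration:
  t   CF        PV=CF/(1+0.0445)^t    t·PV
  1       906.25       867.6400       867.6400
  2       906.25       830.6750     1,661.3500
  3       906.25       795.2848     2,385.8544
  4       906.25       761.4024     3,045.6096
  5       906.25       728.9635     3,644.8176
  6    25,906.25    19,950.5047   119,703.0281
  Σ                 23,934.4704   131,308.2997
P = 23,934.4704; Macaulay duration = 131,308.2997 / 23,934.4704 = 5.48616 half-year periods = 2.74308 years.
Modified duration = D_Mac / (1 + y) = 2.74308 / 1.0445 = 2.62621 years.

2.626 years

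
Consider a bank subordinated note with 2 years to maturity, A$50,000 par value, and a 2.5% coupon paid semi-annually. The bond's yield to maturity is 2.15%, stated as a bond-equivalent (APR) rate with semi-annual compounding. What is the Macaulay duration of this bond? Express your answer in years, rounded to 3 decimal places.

1.963 years

Periodic yield y = 0.01075. Discount each cash flow and weight by its period:
  t   CF        PV=CF/(1+0.01075)^t    t·PV
  1       625.00       618.3527       618.3527
  2       625.00       611.7761     1,223.5522
  3       625.00       605.2695     1,815.8084
  4    50,625.00    48,505.3940   194,021.5758
  Σ                 50,340.7922   197,679.2892
Price P = Σ PV = 50,340.7922.
Macaulay duration = Σ(t·PV) / P = 197,679.2892 / 50,340.7922 = 3.92682 half-year periods.
In years: 3.92682 / 2 = 1.96341 years.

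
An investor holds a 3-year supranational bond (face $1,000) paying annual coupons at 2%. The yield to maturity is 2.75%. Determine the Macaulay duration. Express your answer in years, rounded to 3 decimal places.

2.941 years

Periodic yield y = 0.0275. Discount each cash flow and weight by its year:
  t   CF        PV=CF/(1+0.0275)^t    t·PV
  1        20.00        19.4647        19.4647
  2        20.00        18.9438        37.8875
  3     1,020.00       940.2745     2,820.8236
  Σ                    978.6830     2,878.1759
Price P = Σ PV = 978.6830.
Macaulay duration = Σ(t·PV) / P = 2,878.1759 / 978.6830 = 2.94087 years.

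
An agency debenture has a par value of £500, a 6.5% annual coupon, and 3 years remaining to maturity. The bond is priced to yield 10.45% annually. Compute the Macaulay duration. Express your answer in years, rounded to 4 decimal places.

2.8106 years

Periodic yield y = 0.1045. Discount each cash flow and weight by its year:
  t   CF        PV=CF/(1+0.1045)^t    t·PV
  1        32.50        29.4251        29.4251
  2        32.50        26.6411        53.2822
  3       532.50       395.2050     1,185.6151
  Σ                    451.2712     1,268.3223
Price P = Σ PV = 451.2712.
Macaulay duration = Σ(t·PV) / P = 1,268.3223 / 451.2712 = 2.81055 years.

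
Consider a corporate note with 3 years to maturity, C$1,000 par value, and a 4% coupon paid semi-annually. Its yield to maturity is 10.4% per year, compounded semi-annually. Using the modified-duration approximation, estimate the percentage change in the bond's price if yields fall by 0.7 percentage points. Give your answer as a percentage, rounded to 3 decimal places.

+1.890%

Periodic yield y = 0.052. Modified duration first:
  t   CF        PV=CF/(1+0.052)^t    t·PV
  1        20.00        19.0114        19.0114
  2        20.00        18.0717        36.1434
  3        20.00        17.1784        51.5352
  4        20.00        16.3293        65.3171
  5        20.00        15.5221        77.6106
  6     1,020.00       752.4987     4,514.9920
  Σ                    838.6116     4,764.6097
P = 838.6116; D_Mac = 5.68155 half-year periods = 2.84077 yrs; D_mod = 2.84077/(1+0.052) = 2.70035 yrs.
ΔP/P ≈ -D_mod · Δy = -2.70035 × (-0.007) = +0.018902 = +1.8902%.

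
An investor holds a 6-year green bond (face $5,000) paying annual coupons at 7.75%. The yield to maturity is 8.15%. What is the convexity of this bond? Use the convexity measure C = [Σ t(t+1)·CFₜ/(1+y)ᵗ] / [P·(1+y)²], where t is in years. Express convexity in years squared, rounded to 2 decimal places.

28.10

With y = 0.0815:
  t   CF        PV=CF/(1+0.0815)^t    t·PV        t(t+1)·PV
  1       387.50       358.2987       358.2987         716.5973
  2       387.50       331.2979       662.5958       1,987.7873
  3       387.50       306.3318       918.9955       3,675.9820
  4       387.50       283.2472     1,132.9888       5,664.9438
  5       387.50       261.9022     1,309.5108       7,857.0649
  6     5,387.50     3,366.8839    20,201.3034     141,409.1237
  Σ                  4,907.9616    24,583.6929     161,311.4991
P = 4,907.9616.
Convexity = Σ t(t+1)·PV / [P·(1+y)²] = 161,311.4991 / (4,907.9616 × 1.169642) = 28.10031.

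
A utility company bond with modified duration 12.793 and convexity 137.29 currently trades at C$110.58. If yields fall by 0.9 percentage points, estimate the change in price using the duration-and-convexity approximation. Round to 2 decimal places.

+C$13.35

Duration effect: -D_mod·Δy = -12.793 × (-0.009) = +0.115137
Convexity effect: ½·C·(Δy)² = 0.5 × 137.29 × (-0.009)² = +0.005560245
ΔP/P ≈ +0.115137 + 0.005560245 = +0.120697245
ΔP ≈ 110.58 × (+0.120697245) = +13.3467013521.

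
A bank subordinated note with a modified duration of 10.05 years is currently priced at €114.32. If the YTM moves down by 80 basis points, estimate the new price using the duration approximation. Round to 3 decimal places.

Duration approximation: ΔP/P ≈ -D_mod · Δy = -10.05 × (-0.008) = +0.080400.
New price ≈ 114.32 × (1 + 0.080400) = 123.511328.

€123.511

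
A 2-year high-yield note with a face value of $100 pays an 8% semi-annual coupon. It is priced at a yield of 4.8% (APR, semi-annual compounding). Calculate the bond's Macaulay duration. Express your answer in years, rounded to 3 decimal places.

1.891 years

Periodic yield y = 0.024. Discount each cash flow and weight by its period:
  t   CF        PV=CF/(1+0.024)^t    t·PV
  1         4.00         3.9062         3.9062
  2         4.00         3.8147         7.6294
  3         4.00         3.7253        11.1759
  4       104.00        94.5874       378.3498
  Σ                    106.0337       401.0613
Price P = Σ PV = 106.0337.
Macaulay duration = Σ(t·PV) / P = 401.0613 / 106.0337 = 3.78240 half-year periods.
In years: 3.78240 / 2 = 1.89120 years.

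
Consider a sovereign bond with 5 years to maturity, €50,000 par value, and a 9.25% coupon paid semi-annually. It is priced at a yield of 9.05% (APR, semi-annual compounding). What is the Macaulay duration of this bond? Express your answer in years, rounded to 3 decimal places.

Periodic yield y = 0.04525. Discount each cash flow and weight by its period:
  t   CF        PV=CF/(1+0.04525)^t    t·PV
  1     2,312.50     2,212.3894     2,212.3894
  2     2,312.50     2,116.6127     4,233.2253
  3     2,312.50     2,024.9822     6,074.9466
  4     2,312.50     1,937.3185     7,749.2742
  5     2,312.50     1,853.4499     9,267.2497
  6     2,312.50     1,773.2121    10,639.2725
  7     2,312.50     1,696.4478    11,875.1348
  8     2,312.50     1,623.0068    12,984.0542
  9     2,312.50     1,552.7451    13,974.7055
  10   52,312.50    33,604.9856   336,049.8556
  Σ                 50,395.1500   415,060.1078
Price P = Σ PV = 50,395.1500.
Macaulay duration = Σ(t·PV) / P = 415,060.1078 / 50,395.1500 = 8.23611 half-year periods.
In years: 8.23611 / 2 = 4.11806 years.

4.118 years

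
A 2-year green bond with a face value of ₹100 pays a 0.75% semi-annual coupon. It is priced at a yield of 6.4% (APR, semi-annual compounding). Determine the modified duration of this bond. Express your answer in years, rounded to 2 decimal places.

1.93 years

Periodic yield y = 0.032. First find Macaulay duration:
  t   CF        PV=CF/(1+0.032)^t    t·PV
  1        0.375         0.3634         0.3634
  2        0.375         0.3521         0.7042
  3        0.375         0.3412         1.0236
  4      100.375        88.4926       353.9702
  Σ                     89.5492       356.0614
P = 89.5492; Macaulay duration = 356.0614 / 89.5492 = 3.97615 half-year periods = 1.98808 years.
Modified duration = D_Mac / (1 + y) = 1.98808 / 1.032 = 1.92643 years.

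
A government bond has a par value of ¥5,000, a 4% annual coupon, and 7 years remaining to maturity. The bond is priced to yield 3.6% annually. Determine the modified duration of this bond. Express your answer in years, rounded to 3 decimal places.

Periodic yield y = 0.036. First find Macaulay duration:
  t   CF        PV=CF/(1+0.036)^t    t·PV
  1       200.00       193.0502       193.0502
  2       200.00       186.3419       372.6838
  3       200.00       179.8667       539.6001
  4       200.00       173.6165       694.4660
  5       200.00       167.5835       837.9174
  6       200.00       161.7601       970.5607
  7     5,200.00     4,059.6169    28,417.3186
  Σ                  5,121.8358    32,025.5967
P = 5,121.8358; Macaulay duration = 32,025.5967 / 5,121.8358 = 6.25276 years.
Modified duration = D_Mac / (1 + y) = 6.25276 / 1.036 = 6.03548 years.

6.035 years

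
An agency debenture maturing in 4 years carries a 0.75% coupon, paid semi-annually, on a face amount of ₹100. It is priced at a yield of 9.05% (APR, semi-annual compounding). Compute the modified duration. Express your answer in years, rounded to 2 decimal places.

3.77 years

Periodic yield y = 0.04525. First find Macaulay duration:
  t   CF        PV=CF/(1+0.04525)^t    t·PV
  1        0.375         0.3588         0.3588
  2        0.375         0.3432         0.6865
  3        0.375         0.3284         0.9851
  4        0.375         0.3142         1.2566
  5        0.375         0.3006         1.5028
  6        0.375         0.2875         1.7253
  7        0.375         0.2751         1.9257
  8      100.375        70.4473       563.5781
  Σ                     72.6550       572.0189
P = 72.6550; Macaulay duration = 572.0189 / 72.6550 = 7.87308 half-year periods = 3.93654 years.
Modified duration = D_Mac / (1 + y) = 3.93654 / 1.04525 = 3.76612 years.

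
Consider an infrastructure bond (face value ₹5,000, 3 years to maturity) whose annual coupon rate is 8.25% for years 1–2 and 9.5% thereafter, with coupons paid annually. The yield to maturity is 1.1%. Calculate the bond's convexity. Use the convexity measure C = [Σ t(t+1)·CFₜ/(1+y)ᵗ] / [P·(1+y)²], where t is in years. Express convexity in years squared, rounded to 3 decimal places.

With y = 0.011:
  t   CF        PV=CF/(1+0.011)^t    t·PV        t(t+1)·PV
  1       412.50       408.0119       408.0119         816.0237
  2       412.50       403.5726       807.1451       2,421.4354
  3     5,475.00     5,298.2282    15,894.6845      63,578.7379
  Σ                  6,109.8126    17,109.8415      66,816.1971
P = 6,109.8126.
Convexity = Σ t(t+1)·PV / [P·(1+y)²] = 66,816.1971 / (6,109.8126 × 1.022121) = 10.69921.

10.699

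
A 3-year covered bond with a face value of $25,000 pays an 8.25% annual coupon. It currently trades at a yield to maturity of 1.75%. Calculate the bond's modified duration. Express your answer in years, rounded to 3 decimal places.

Periodic yield y = 0.0175. First find Macaulay duration:
  t   CF        PV=CF/(1+0.0175)^t    t·PV
  1     2,062.50     2,027.0270     2,027.0270
  2     2,062.50     1,992.1642     3,984.3283
  3    27,062.50    25,690.0329    77,070.0986
  Σ                 29,709.2241    83,081.4540
P = 29,709.2241; Macaulay duration = 83,081.4540 / 29,709.2241 = 2.79649 years.
Modified duration = D_Mac / (1 + y) = 2.79649 / 1.0175 = 2.74839 years.

2.748 years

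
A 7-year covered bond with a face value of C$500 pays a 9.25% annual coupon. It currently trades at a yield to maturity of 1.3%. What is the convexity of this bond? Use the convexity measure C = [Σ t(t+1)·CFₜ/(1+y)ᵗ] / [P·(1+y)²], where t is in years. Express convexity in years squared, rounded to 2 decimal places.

41.84

With y = 0.013:
  t   CF        PV=CF/(1+0.013)^t    t·PV        t(t+1)·PV
  1        46.25        45.6565        45.6565          91.3129
  2        46.25        45.0705        90.1411         270.4233
  3        46.25        44.4922       133.4765         533.9058
  4        46.25        43.9212       175.6847         878.4235
  5        46.25        43.3575       216.7876       1,300.7258
  6        46.25        42.8011       256.8067       1,797.6468
  7       546.25       499.0285     3,493.1994      27,945.5949
  Σ                    764.3275     4,411.7524      32,818.0330
P = 764.3275.
Convexity = Σ t(t+1)·PV / [P·(1+y)²] = 32,818.0330 / (764.3275 × 1.026169) = 41.84217.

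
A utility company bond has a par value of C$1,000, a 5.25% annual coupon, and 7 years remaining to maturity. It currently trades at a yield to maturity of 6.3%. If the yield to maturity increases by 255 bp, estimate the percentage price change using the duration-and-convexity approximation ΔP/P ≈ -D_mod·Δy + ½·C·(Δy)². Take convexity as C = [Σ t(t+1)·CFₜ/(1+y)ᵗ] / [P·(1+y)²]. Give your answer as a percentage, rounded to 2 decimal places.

-13.09%

With y = 0.063:
  t   CF        PV=CF/(1+0.063)^t    t·PV        t(t+1)·PV
  1        52.50        49.3885        49.3885          98.7770
  2        52.50        46.4615        92.9229         278.7687
  3        52.50        43.7079       131.1236         524.4943
  4        52.50        41.1175       164.4698         822.3491
  5        52.50        38.6806       193.4029       1,160.4174
  6        52.50        36.3881       218.3288       1,528.3014
  7     1,052.50       686.2609     4,803.8263      38,430.6102
  Σ                    942.0049     5,653.4628      42,843.7181
P = 942.0049; D_Mac = 6.00152 yrs; D_mod = 5.64583 yrs; C = 40.25015.
Duration effect: -5.64583 × (+0.0255) = -0.143969
Convexity effect: 0.5 × 40.25015 × (0.0255)² = +0.0130863
ΔP/P ≈ -0.143969 + 0.0130863 = -0.130882 = -13.0882%.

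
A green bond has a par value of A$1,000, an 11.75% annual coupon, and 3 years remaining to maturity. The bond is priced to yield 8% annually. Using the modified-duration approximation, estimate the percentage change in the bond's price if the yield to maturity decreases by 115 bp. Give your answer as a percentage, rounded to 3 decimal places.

Periodic yield y = 0.08. Modified duration first:
  t   CF        PV=CF/(1+0.08)^t    t·PV
  1       117.50       108.7963       108.7963
  2       117.50       100.7373       201.4746
  3     1,117.50       887.1075     2,661.3226
  Σ                  1,096.6411     2,971.5935
P = 1,096.6411; D_Mac = 2.70972 yrs; D_mod = 2.70972/(1+0.08) = 2.50900 yrs.
ΔP/P ≈ -D_mod · Δy = -2.50900 × (-0.0115) = +0.028854 = +2.8854%.

+2.885%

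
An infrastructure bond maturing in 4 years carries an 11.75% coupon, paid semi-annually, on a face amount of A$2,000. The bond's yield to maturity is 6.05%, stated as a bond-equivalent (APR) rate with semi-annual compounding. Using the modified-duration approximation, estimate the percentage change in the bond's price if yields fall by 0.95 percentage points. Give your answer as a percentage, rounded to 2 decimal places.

Periodic yield y = 0.03025. Modified duration first:
  t   CF        PV=CF/(1+0.03025)^t    t·PV
  1       117.50       114.0500       114.0500
  2       117.50       110.7013       221.4025
  3       117.50       107.4509       322.3527
  4       117.50       104.2959       417.1837
  5       117.50       101.2336       506.1681
  6       117.50        98.2612       589.5673
  7       117.50        95.3761       667.6326
  8     2,117.50     1,668.3318    13,346.6546
  Σ                  2,399.7008    16,185.0115
P = 2,399.7008; D_Mac = 6.74460 half-year periods = 3.37230 yrs; D_mod = 3.37230/(1+0.03025) = 3.27328 yrs.
ΔP/P ≈ -D_mod · Δy = -3.27328 × (-0.0095) = +0.031096 = +3.1096%.

+3.11%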